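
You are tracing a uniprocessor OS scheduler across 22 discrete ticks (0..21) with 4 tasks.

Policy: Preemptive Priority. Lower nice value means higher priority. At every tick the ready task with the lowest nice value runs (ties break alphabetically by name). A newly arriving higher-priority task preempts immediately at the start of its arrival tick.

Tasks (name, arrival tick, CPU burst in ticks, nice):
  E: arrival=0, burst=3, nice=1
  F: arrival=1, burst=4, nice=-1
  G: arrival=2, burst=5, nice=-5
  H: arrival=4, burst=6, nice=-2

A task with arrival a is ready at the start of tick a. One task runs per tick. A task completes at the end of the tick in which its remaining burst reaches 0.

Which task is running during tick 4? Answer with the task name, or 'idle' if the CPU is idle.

t=0: ready={E} → run E
t=1: ready={E,F} → run F
t=2: ready={E,F,G} → run G
t=3: ready={E,F,G} → run G
t=4: ready={E,F,G,H} → run G
t=5: ready={E,F,G,H} → run G
t=6: ready={E,F,G,H} → run G
t=7: ready={E,F,H} → run H
t=8: ready={E,F,H} → run H
t=9: ready={E,F,H} → run H
t=10: ready={E,F,H} → run H
t=11: ready={E,F,H} → run H
t=12: ready={E,F,H} → run H
t=13: ready={E,F} → run F
t=14: ready={E,F} → run F
t=15: ready={E,F} → run F
t=16: ready={E} → run E
t=17: ready={E} → run E
t=18: (idle)
t=19: (idle)
t=20: (idle)
t=21: (idle)

running at tick 4 = G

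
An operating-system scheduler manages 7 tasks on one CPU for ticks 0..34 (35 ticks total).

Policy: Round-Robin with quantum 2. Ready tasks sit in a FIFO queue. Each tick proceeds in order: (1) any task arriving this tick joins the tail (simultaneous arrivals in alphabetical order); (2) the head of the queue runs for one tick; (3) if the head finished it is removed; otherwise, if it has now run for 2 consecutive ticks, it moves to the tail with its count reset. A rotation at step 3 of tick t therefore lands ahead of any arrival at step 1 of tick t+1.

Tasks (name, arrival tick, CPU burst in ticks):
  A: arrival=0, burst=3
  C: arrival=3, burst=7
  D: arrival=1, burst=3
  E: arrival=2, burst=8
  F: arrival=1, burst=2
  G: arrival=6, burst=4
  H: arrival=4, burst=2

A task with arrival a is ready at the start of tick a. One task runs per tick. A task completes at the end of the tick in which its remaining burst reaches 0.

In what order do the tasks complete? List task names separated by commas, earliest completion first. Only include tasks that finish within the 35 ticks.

completion order = F, A, D, H, G, E, C

t=0: queue=[A] q_used=0 → run A
t=1: queue=[A,D,F] q_used=1 → run A
t=2: queue=[D,F,A,E] q_used=0 → run D
t=3: queue=[D,F,A,E,C] q_used=1 → run D
t=4: queue=[F,A,E,C,D,H] q_used=0 → run F
t=5: queue=[F,A,E,C,D,H] q_used=1 → run F
t=6: queue=[A,E,C,D,H,G] q_used=0 → run A
t=7: queue=[E,C,D,H,G] q_used=0 → run E
t=8: queue=[E,C,D,H,G] q_used=1 → run E
t=9: queue=[C,D,H,G,E] q_used=0 → run C
t=10: queue=[C,D,H,G,E] q_used=1 → run C
t=11: queue=[D,H,G,E,C] q_used=0 → run D
t=12: queue=[H,G,E,C] q_used=0 → run H
t=13: queue=[H,G,E,C] q_used=1 → run H
t=14: queue=[G,E,C] q_used=0 → run G
t=15: queue=[G,E,C] q_used=1 → run G
t=16: queue=[E,C,G] q_used=0 → run E
t=17: queue=[E,C,G] q_used=1 → run E
t=18: queue=[C,G,E] q_used=0 → run C
t=19: queue=[C,G,E] q_used=1 → run C
t=20: queue=[G,E,C] q_used=0 → run G
t=21: queue=[G,E,C] q_used=1 → run G
t=22: queue=[E,C] q_used=0 → run E
t=23: queue=[E,C] q_used=1 → run E
t=24: queue=[C,E] q_used=0 → run C
t=25: queue=[C,E] q_used=1 → run C
t=26: queue=[E,C] q_used=0 → run E
t=27: queue=[E,C] q_used=1 → run E
t=28: queue=[C] q_used=0 → run C
t=29: (idle)
t=30: (idle)
t=31: (idle)
t=32: (idle)
t=33: (idle)
t=34: (idle)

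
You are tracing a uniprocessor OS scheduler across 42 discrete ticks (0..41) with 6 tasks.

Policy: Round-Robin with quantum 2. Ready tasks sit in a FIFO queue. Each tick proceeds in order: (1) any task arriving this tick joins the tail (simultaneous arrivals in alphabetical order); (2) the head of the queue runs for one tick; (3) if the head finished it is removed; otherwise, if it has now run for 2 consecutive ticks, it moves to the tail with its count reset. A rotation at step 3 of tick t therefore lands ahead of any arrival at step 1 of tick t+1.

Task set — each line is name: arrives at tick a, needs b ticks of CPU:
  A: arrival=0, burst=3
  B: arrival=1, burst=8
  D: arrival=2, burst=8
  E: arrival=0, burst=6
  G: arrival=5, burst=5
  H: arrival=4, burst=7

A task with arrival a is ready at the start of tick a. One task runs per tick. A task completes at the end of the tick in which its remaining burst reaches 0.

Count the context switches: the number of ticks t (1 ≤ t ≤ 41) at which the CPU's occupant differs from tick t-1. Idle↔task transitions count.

context switches = 20

t=0: queue=[A,E] q_used=0 → run A
t=1: queue=[A,E,B] q_used=1 → run A
t=2: queue=[E,B,A,D] q_used=0 → run E
t=3: queue=[E,B,A,D] q_used=1 → run E
t=4: queue=[B,A,D,E,H] q_used=0 → run B
t=5: queue=[B,A,D,E,H,G] q_used=1 → run B
t=6: queue=[A,D,E,H,G,B] q_used=0 → run A
t=7: queue=[D,E,H,G,B] q_used=0 → run D
t=8: queue=[D,E,H,G,B] q_used=1 → run D
t=9: queue=[E,H,G,B,D] q_used=0 → run E
t=10: queue=[E,H,G,B,D] q_used=1 → run E
t=11: queue=[H,G,B,D,E] q_used=0 → run H
t=12: queue=[H,G,B,D,E] q_used=1 → run H
t=13: queue=[G,B,D,E,H] q_used=0 → run G
t=14: queue=[G,B,D,E,H] q_used=1 → run G
t=15: queue=[B,D,E,H,G] q_used=0 → run B
t=16: queue=[B,D,E,H,G] q_used=1 → run B
t=17: queue=[D,E,H,G,B] q_used=0 → run D
t=18: queue=[D,E,H,G,B] q_used=1 → run D
t=19: queue=[E,H,G,B,D] q_used=0 → run E
t=20: queue=[E,H,G,B,D] q_used=1 → run E
t=21: queue=[H,G,B,D] q_used=0 → run H
t=22: queue=[H,G,B,D] q_used=1 → run H
t=23: queue=[G,B,D,H] q_used=0 → run G
t=24: queue=[G,B,D,H] q_used=1 → run G
t=25: queue=[B,D,H,G] q_used=0 → run B
t=26: queue=[B,D,H,G] q_used=1 → run B
t=27: queue=[D,H,G,B] q_used=0 → run D
t=28: queue=[D,H,G,B] q_used=1 → run D
t=29: queue=[H,G,B,D] q_used=0 → run H
t=30: queue=[H,G,B,D] q_used=1 → run H
t=31: queue=[G,B,D,H] q_used=0 → run G
t=32: queue=[B,D,H] q_used=0 → run B
t=33: queue=[B,D,H] q_used=1 → run B
t=34: queue=[D,H] q_used=0 → run D
t=35: queue=[D,H] q_used=1 → run D
t=36: queue=[H] q_used=0 → run H
t=37: (idle)
t=38: (idle)
t=39: (idle)
t=40: (idle)
t=41: (idle)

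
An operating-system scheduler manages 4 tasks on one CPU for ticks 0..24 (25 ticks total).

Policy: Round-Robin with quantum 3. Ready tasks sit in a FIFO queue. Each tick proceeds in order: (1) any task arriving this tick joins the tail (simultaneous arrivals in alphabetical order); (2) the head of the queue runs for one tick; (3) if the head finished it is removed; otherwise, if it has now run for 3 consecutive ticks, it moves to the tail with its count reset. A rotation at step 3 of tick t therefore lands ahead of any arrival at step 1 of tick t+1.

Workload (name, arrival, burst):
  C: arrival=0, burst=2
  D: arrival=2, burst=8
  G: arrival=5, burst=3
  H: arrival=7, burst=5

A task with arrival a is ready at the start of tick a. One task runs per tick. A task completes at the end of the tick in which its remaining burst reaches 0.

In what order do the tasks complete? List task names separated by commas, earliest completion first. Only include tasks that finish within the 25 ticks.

t=0: queue=[C] q_used=0 → run C
t=1: queue=[C] q_used=1 → run C
t=2: queue=[D] q_used=0 → run D
t=3: queue=[D] q_used=1 → run D
t=4: queue=[D] q_used=2 → run D
t=5: queue=[D,G] q_used=0 → run D
t=6: queue=[D,G] q_used=1 → run D
t=7: queue=[D,G,H] q_used=2 → run D
t=8: queue=[G,H,D] q_used=0 → run G
t=9: queue=[G,H,D] q_used=1 → run G
t=10: queue=[G,H,D] q_used=2 → run G
t=11: queue=[H,D] q_used=0 → run H
t=12: queue=[H,D] q_used=1 → run H
t=13: queue=[H,D] q_used=2 → run H
t=14: queue=[D,H] q_used=0 → run D
t=15: queue=[D,H] q_used=1 → run D
t=16: queue=[H] q_used=0 → run H
t=17: queue=[H] q_used=1 → run H
t=18: (idle)
t=19: (idle)
t=20: (idle)
t=21: (idle)
t=22: (idle)
t=23: (idle)
t=24: (idle)

completion order = C, G, D, H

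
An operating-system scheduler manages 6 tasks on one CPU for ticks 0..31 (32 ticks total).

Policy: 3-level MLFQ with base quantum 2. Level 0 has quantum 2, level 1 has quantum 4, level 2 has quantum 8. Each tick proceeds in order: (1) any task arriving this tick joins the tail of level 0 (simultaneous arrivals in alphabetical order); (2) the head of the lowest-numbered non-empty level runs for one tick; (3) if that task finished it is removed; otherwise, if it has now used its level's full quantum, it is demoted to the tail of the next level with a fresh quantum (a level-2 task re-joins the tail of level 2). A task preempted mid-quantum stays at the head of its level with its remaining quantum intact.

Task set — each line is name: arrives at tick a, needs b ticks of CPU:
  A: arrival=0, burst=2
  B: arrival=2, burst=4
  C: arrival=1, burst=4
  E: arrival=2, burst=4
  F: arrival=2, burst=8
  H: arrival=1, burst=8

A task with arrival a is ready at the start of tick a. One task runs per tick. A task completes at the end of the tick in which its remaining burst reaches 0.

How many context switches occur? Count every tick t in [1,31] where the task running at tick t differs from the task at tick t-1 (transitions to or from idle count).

context switches = 13

t=0: L0/L1/L2 = A/-/- → run A
t=1: L0/L1/L2 = ACH/-/- → run A
t=2: L0/L1/L2 = CHBEF/-/- → run C
t=3: L0/L1/L2 = CHBEF/-/- → run C
t=4: L0/L1/L2 = HBEF/C/- → run H
t=5: L0/L1/L2 = HBEF/C/- → run H
t=6: L0/L1/L2 = BEF/CH/- → run B
t=7: L0/L1/L2 = BEF/CH/- → run B
t=8: L0/L1/L2 = EF/CHB/- → run E
t=9: L0/L1/L2 = EF/CHB/- → run E
t=10: L0/L1/L2 = F/CHBE/- → run F
t=11: L0/L1/L2 = F/CHBE/- → run F
t=12: L0/L1/L2 = -/CHBEF/- → run C
t=13: L0/L1/L2 = -/CHBEF/- → run C
t=14: L0/L1/L2 = -/HBEF/- → run H
t=15: L0/L1/L2 = -/HBEF/- → run H
t=16: L0/L1/L2 = -/HBEF/- → run H
t=17: L0/L1/L2 = -/HBEF/- → run H
t=18: L0/L1/L2 = -/BEF/H → run B
t=19: L0/L1/L2 = -/BEF/H → run B
t=20: L0/L1/L2 = -/EF/H → run E
t=21: L0/L1/L2 = -/EF/H → run E
t=22: L0/L1/L2 = -/F/H → run F
t=23: L0/L1/L2 = -/F/H → run F
t=24: L0/L1/L2 = -/F/H → run F
t=25: L0/L1/L2 = -/F/H → run F
t=26: L0/L1/L2 = -/-/HF → run H
t=27: L0/L1/L2 = -/-/HF → run H
t=28: L0/L1/L2 = -/-/F → run F
t=29: L0/L1/L2 = -/-/F → run F
t=30: (idle)
t=31: (idle)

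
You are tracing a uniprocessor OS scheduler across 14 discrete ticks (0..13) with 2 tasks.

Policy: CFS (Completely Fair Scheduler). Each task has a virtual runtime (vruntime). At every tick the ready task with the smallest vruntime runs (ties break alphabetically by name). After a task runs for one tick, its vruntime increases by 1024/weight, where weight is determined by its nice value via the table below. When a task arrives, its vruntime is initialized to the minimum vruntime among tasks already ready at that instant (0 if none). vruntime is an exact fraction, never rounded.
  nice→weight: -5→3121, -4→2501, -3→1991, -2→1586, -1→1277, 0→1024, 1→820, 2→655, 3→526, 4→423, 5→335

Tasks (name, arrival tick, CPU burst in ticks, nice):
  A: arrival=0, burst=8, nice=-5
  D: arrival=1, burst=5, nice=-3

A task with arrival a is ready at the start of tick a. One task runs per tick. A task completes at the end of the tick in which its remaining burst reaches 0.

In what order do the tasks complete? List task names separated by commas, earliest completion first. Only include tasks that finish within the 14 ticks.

completion order = A, D

t=0: vr[A=0] → run A
t=1: vr[A=1024/3121 D=1024/3121] → run A
t=2: vr[A=2048/3121 D=1024/3121] → run D
t=3: vr[A=2048/3121 D=5234688/6213911] → run A
t=4: vr[A=3072/3121 D=5234688/6213911] → run D
t=5: vr[A=3072/3121 D=8430592/6213911] → run A
t=6: vr[A=4096/3121 D=8430592/6213911] → run A
t=7: vr[A=5120/3121 D=8430592/6213911] → run D
t=8: vr[A=5120/3121 D=11626496/6213911] → run A
t=9: vr[A=6144/3121 D=11626496/6213911] → run D
t=10: vr[A=6144/3121 D=14822400/6213911] → run A
t=11: vr[A=7168/3121 D=14822400/6213911] → run A
t=12: vr[D=14822400/6213911] → run D
t=13: (idle)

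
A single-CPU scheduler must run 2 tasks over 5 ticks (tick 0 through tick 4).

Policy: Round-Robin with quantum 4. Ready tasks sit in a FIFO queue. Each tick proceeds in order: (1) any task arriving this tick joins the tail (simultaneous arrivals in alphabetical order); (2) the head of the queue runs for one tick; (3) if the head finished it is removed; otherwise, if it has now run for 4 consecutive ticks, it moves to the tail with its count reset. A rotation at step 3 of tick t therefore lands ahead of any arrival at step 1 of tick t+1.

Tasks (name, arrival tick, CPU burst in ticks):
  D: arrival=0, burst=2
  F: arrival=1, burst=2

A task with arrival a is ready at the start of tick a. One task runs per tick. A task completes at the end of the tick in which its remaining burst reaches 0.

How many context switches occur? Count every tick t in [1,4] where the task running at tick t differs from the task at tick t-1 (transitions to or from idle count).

t=0: queue=[D] q_used=0 → run D
t=1: queue=[D,F] q_used=1 → run D
t=2: queue=[F] q_used=0 → run F
t=3: queue=[F] q_used=1 → run F
t=4: (idle)

context switches = 2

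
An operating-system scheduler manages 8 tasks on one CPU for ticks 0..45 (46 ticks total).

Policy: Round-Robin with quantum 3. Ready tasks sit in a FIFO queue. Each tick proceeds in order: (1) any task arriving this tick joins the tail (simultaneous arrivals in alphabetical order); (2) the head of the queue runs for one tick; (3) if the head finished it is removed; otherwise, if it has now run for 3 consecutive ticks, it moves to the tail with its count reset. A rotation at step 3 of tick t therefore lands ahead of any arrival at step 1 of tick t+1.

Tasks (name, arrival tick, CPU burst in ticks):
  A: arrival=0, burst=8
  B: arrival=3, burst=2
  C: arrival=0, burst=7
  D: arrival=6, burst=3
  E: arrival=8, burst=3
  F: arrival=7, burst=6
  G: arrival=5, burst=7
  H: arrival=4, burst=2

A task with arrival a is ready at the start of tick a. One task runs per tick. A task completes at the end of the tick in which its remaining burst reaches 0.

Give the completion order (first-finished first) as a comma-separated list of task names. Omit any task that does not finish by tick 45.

t=0: queue=[A,C] q_used=0 → run A
t=1: queue=[A,C] q_used=1 → run A
t=2: queue=[A,C] q_used=2 → run A
t=3: queue=[C,A,B] q_used=0 → run C
t=4: queue=[C,A,B,H] q_used=1 → run C
t=5: queue=[C,A,B,H,G] q_used=2 → run C
t=6: queue=[A,B,H,G,C,D] q_used=0 → run A
t=7: queue=[A,B,H,G,C,D,F] q_used=1 → run A
t=8: queue=[A,B,H,G,C,D,F,E] q_used=2 → run A
t=9: queue=[B,H,G,C,D,F,E,A] q_used=0 → run B
t=10: queue=[B,H,G,C,D,F,E,A] q_used=1 → run B
t=11: queue=[H,G,C,D,F,E,A] q_used=0 → run H
t=12: queue=[H,G,C,D,F,E,A] q_used=1 → run H
t=13: queue=[G,C,D,F,E,A] q_used=0 → run G
t=14: queue=[G,C,D,F,E,A] q_used=1 → run G
t=15: queue=[G,C,D,F,E,A] q_used=2 → run G
t=16: queue=[C,D,F,E,A,G] q_used=0 → run C
t=17: queue=[C,D,F,E,A,G] q_used=1 → run C
t=18: queue=[C,D,F,E,A,G] q_used=2 → run C
t=19: queue=[D,F,E,A,G,C] q_used=0 → run D
t=20: queue=[D,F,E,A,G,C] q_used=1 → run D
t=21: queue=[D,F,E,A,G,C] q_used=2 → run D
t=22: queue=[F,E,A,G,C] q_used=0 → run F
t=23: queue=[F,E,A,G,C] q_used=1 → run F
t=24: queue=[F,E,A,G,C] q_used=2 → run F
t=25: queue=[E,A,G,C,F] q_used=0 → run E
t=26: queue=[E,A,G,C,F] q_used=1 → run E
t=27: queue=[E,A,G,C,F] q_used=2 → run E
t=28: queue=[A,G,C,F] q_used=0 → run A
t=29: queue=[A,G,C,F] q_used=1 → run A
t=30: queue=[G,C,F] q_used=0 → run G
t=31: queue=[G,C,F] q_used=1 → run G
t=32: queue=[G,C,F] q_used=2 → run G
t=33: queue=[C,F,G] q_used=0 → run C
t=34: queue=[F,G] q_used=0 → run F
t=35: queue=[F,G] q_used=1 → run F
t=36: queue=[F,G] q_used=2 → run F
t=37: queue=[G] q_used=0 → run G
t=38: (idle)
t=39: (idle)
t=40: (idle)
t=41: (idle)
t=42: (idle)
t=43: (idle)
t=44: (idle)
t=45: (idle)

completion order = B, H, D, E, A, C, F, G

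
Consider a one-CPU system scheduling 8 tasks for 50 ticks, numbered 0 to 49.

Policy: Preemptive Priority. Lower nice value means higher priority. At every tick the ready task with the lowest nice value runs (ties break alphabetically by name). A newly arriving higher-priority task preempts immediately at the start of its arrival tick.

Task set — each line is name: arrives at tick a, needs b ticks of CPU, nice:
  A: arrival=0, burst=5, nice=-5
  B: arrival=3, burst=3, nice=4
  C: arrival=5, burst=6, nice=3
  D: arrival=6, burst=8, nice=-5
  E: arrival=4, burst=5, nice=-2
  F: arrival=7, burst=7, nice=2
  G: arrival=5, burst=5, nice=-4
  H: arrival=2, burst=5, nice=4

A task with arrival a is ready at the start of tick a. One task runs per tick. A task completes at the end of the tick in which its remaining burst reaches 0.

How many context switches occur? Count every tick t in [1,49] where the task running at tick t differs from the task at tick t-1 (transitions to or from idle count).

t=0: ready={A} → run A
t=1: ready={A} → run A
t=2: ready={A,H} → run A
t=3: ready={A,B,H} → run A
t=4: ready={A,B,E,H} → run A
t=5: ready={B,C,E,G,H} → run G
t=6: ready={B,C,D,E,G,H} → run D
t=7: ready={B,C,D,E,F,G,H} → run D
t=8: ready={B,C,D,E,F,G,H} → run D
t=9: ready={B,C,D,E,F,G,H} → run D
t=10: ready={B,C,D,E,F,G,H} → run D
t=11: ready={B,C,D,E,F,G,H} → run D
t=12: ready={B,C,D,E,F,G,H} → run D
t=13: ready={B,C,D,E,F,G,H} → run D
t=14: ready={B,C,E,F,G,H} → run G
t=15: ready={B,C,E,F,G,H} → run G
t=16: ready={B,C,E,F,G,H} → run G
t=17: ready={B,C,E,F,G,H} → run G
t=18: ready={B,C,E,F,H} → run E
t=19: ready={B,C,E,F,H} → run E
t=20: ready={B,C,E,F,H} → run E
t=21: ready={B,C,E,F,H} → run E
t=22: ready={B,C,E,F,H} → run E
t=23: ready={B,C,F,H} → run F
t=24: ready={B,C,F,H} → run F
t=25: ready={B,C,F,H} → run F
t=26: ready={B,C,F,H} → run F
t=27: ready={B,C,F,H} → run F
t=28: ready={B,C,F,H} → run F
t=29: ready={B,C,F,H} → run F
t=30: ready={B,C,H} → run C
t=31: ready={B,C,H} → run C
t=32: ready={B,C,H} → run C
t=33: ready={B,C,H} → run C
t=34: ready={B,C,H} → run C
t=35: ready={B,C,H} → run C
t=36: ready={B,H} → run B
t=37: ready={B,H} → run B
t=38: ready={B,H} → run B
t=39: ready={H} → run H
t=40: ready={H} → run H
t=41: ready={H} → run H
t=42: ready={H} → run H
t=43: ready={H} → run H
t=44: (idle)
t=45: (idle)
t=46: (idle)
t=47: (idle)
t=48: (idle)
t=49: (idle)

context switches = 9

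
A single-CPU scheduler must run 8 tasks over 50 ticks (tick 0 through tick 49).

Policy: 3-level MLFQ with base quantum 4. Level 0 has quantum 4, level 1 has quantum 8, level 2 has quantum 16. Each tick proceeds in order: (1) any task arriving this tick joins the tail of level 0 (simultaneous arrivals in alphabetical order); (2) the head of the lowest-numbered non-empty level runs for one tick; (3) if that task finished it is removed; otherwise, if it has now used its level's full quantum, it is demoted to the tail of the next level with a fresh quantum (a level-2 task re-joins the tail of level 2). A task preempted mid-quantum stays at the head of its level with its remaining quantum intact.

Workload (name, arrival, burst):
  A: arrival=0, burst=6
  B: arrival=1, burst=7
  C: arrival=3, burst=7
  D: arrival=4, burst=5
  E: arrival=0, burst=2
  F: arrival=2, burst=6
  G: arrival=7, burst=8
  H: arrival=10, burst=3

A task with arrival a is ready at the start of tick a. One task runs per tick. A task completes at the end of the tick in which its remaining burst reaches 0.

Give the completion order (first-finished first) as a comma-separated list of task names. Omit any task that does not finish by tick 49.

completion order = E, H, A, B, F, C, D, G

t=0: L0/L1/L2 = AE/-/- → run A
t=1: L0/L1/L2 = AEB/-/- → run A
t=2: L0/L1/L2 = AEBF/-/- → run A
t=3: L0/L1/L2 = AEBFC/-/- → run A
t=4: L0/L1/L2 = EBFCD/A/- → run E
t=5: L0/L1/L2 = EBFCD/A/- → run E
t=6: L0/L1/L2 = BFCD/A/- → run B
t=7: L0/L1/L2 = BFCDG/A/- → run B
t=8: L0/L1/L2 = BFCDG/A/- → run B
t=9: L0/L1/L2 = BFCDG/A/- → run B
t=10: L0/L1/L2 = FCDGH/AB/- → run F
t=11: L0/L1/L2 = FCDGH/AB/- → run F
t=12: L0/L1/L2 = FCDGH/AB/- → run F
t=13: L0/L1/L2 = FCDGH/AB/- → run F
t=14: L0/L1/L2 = CDGH/ABF/- → run C
t=15: L0/L1/L2 = CDGH/ABF/- → run C
t=16: L0/L1/L2 = CDGH/ABF/- → run C
t=17: L0/L1/L2 = CDGH/ABF/- → run C
t=18: L0/L1/L2 = DGH/ABFC/- → run D
t=19: L0/L1/L2 = DGH/ABFC/- → run D
t=20: L0/L1/L2 = DGH/ABFC/- → run D
t=21: L0/L1/L2 = DGH/ABFC/- → run D
t=22: L0/L1/L2 = GH/ABFCD/- → run G
t=23: L0/L1/L2 = GH/ABFCD/- → run G
t=24: L0/L1/L2 = GH/ABFCD/- → run G
t=25: L0/L1/L2 = GH/ABFCD/- → run G
t=26: L0/L1/L2 = H/ABFCDG/- → run H
t=27: L0/L1/L2 = H/ABFCDG/- → run H
t=28: L0/L1/L2 = H/ABFCDG/- → run H
t=29: L0/L1/L2 = -/ABFCDG/- → run A
t=30: L0/L1/L2 = -/ABFCDG/- → run A
t=31: L0/L1/L2 = -/BFCDG/- → run B
t=32: L0/L1/L2 = -/BFCDG/- → run B
t=33: L0/L1/L2 = -/BFCDG/- → run B
t=34: L0/L1/L2 = -/FCDG/- → run F
t=35: L0/L1/L2 = -/FCDG/- → run F
t=36: L0/L1/L2 = -/CDG/- → run C
t=37: L0/L1/L2 = -/CDG/- → run C
t=38: L0/L1/L2 = -/CDG/- → run C
t=39: L0/L1/L2 = -/DG/- → run D
t=40: L0/L1/L2 = -/G/- → run G
t=41: L0/L1/L2 = -/G/- → run G
t=42: L0/L1/L2 = -/G/- → run G
t=43: L0/L1/L2 = -/G/- → run G
t=44: (idle)
t=45: (idle)
t=46: (idle)
t=47: (idle)
t=48: (idle)
t=49: (idle)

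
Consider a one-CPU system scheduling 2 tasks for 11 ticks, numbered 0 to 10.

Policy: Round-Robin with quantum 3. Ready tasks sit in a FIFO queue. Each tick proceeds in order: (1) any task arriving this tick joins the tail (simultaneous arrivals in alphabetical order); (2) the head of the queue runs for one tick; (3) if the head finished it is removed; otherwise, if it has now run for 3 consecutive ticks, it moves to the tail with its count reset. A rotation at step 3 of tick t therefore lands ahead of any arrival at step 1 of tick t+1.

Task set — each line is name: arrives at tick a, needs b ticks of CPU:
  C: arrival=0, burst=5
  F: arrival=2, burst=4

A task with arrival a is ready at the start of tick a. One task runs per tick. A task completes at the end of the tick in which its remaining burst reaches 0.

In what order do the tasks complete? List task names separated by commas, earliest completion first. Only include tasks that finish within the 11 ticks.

completion order = C, F

t=0: queue=[C] q_used=0 → run C
t=1: queue=[C] q_used=1 → run C
t=2: queue=[C,F] q_used=2 → run C
t=3: queue=[F,C] q_used=0 → run F
t=4: queue=[F,C] q_used=1 → run F
t=5: queue=[F,C] q_used=2 → run F
t=6: queue=[C,F] q_used=0 → run C
t=7: queue=[C,F] q_used=1 → run C
t=8: queue=[F] q_used=0 → run F
t=9: (idle)
t=10: (idle)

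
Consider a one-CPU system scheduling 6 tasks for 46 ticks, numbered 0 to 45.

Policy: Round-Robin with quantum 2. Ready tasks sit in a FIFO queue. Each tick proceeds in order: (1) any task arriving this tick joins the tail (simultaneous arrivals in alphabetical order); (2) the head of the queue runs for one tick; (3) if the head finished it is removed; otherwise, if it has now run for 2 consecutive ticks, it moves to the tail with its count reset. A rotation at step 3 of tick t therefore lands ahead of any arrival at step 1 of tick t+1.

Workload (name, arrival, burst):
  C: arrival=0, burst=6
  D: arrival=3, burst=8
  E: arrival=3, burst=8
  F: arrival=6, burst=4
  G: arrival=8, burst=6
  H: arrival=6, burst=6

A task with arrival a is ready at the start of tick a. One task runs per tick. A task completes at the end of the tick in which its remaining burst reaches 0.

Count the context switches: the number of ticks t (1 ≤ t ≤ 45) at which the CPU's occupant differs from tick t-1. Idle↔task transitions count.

context switches = 18

t=0: queue=[C] q_used=0 → run C
t=1: queue=[C] q_used=1 → run C
t=2: queue=[C] q_used=0 → run C
t=3: queue=[C,D,E] q_used=1 → run C
t=4: queue=[D,E,C] q_used=0 → run D
t=5: queue=[D,E,C] q_used=1 → run D
t=6: queue=[E,C,D,F,H] q_used=0 → run E
t=7: queue=[E,C,D,F,H] q_used=1 → run E
t=8: queue=[C,D,F,H,E,G] q_used=0 → run C
t=9: queue=[C,D,F,H,E,G] q_used=1 → run C
t=10: queue=[D,F,H,E,G] q_used=0 → run D
t=11: queue=[D,F,H,E,G] q_used=1 → run D
t=12: queue=[F,H,E,G,D] q_used=0 → run F
t=13: queue=[F,H,E,G,D] q_used=1 → run F
t=14: queue=[H,E,G,D,F] q_used=0 → run H
t=15: queue=[H,E,G,D,F] q_used=1 → run H
t=16: queue=[E,G,D,F,H] q_used=0 → run E
t=17: queue=[E,G,D,F,H] q_used=1 → run E
t=18: queue=[G,D,F,H,E] q_used=0 → run G
t=19: queue=[G,D,F,H,E] q_used=1 → run G
t=20: queue=[D,F,H,E,G] q_used=0 → run D
t=21: queue=[D,F,H,E,G] q_used=1 → run D
t=22: queue=[F,H,E,G,D] q_used=0 → run F
t=23: queue=[F,H,E,G,D] q_used=1 → run F
t=24: queue=[H,E,G,D] q_used=0 → run H
t=25: queue=[H,E,G,D] q_used=1 → run H
t=26: queue=[E,G,D,H] q_used=0 → run E
t=27: queue=[E,G,D,H] q_used=1 → run E
t=28: queue=[G,D,H,E] q_used=0 → run G
t=29: queue=[G,D,H,E] q_used=1 → run G
t=30: queue=[D,H,E,G] q_used=0 → run D
t=31: queue=[D,H,E,G] q_used=1 → run D
t=32: queue=[H,E,G] q_used=0 → run H
t=33: queue=[H,E,G] q_used=1 → run H
t=34: queue=[E,G] q_used=0 → run E
t=35: queue=[E,G] q_used=1 → run E
t=36: queue=[G] q_used=0 → run G
t=37: queue=[G] q_used=1 → run G
t=38: (idle)
t=39: (idle)
t=40: (idle)
t=41: (idle)
t=42: (idle)
t=43: (idle)
t=44: (idle)
t=45: (idle)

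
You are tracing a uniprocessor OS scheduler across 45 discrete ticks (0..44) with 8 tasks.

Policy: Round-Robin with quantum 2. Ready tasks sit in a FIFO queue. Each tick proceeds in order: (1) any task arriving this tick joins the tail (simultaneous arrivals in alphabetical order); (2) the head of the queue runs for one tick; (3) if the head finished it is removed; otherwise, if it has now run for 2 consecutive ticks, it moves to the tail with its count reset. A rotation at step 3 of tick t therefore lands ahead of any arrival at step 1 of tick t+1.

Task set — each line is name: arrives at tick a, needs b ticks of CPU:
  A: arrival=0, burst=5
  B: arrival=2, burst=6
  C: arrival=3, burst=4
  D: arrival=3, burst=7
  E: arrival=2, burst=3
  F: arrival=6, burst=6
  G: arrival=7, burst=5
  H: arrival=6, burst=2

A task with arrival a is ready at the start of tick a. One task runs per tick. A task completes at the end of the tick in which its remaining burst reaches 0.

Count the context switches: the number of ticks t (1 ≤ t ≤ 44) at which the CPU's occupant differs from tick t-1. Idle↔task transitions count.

t=0: queue=[A] q_used=0 → run A
t=1: queue=[A] q_used=1 → run A
t=2: queue=[A,B,E] q_used=0 → run A
t=3: queue=[A,B,E,C,D] q_used=1 → run A
t=4: queue=[B,E,C,D,A] q_used=0 → run B
t=5: queue=[B,E,C,D,A] q_used=1 → run B
t=6: queue=[E,C,D,A,B,F,H] q_used=0 → run E
t=7: queue=[E,C,D,A,B,F,H,G] q_used=1 → run E
t=8: queue=[C,D,A,B,F,H,G,E] q_used=0 → run C
t=9: queue=[C,D,A,B,F,H,G,E] q_used=1 → run C
t=10: queue=[D,A,B,F,H,G,E,C] q_used=0 → run D
t=11: queue=[D,A,B,F,H,G,E,C] q_used=1 → run D
t=12: queue=[A,B,F,H,G,E,C,D] q_used=0 → run A
t=13: queue=[B,F,H,G,E,C,D] q_used=0 → run B
t=14: queue=[B,F,H,G,E,C,D] q_used=1 → run B
t=15: queue=[F,H,G,E,C,D,B] q_used=0 → run F
t=16: queue=[F,H,G,E,C,D,B] q_used=1 → run F
t=17: queue=[H,G,E,C,D,B,F] q_used=0 → run H
t=18: queue=[H,G,E,C,D,B,F] q_used=1 → run H
t=19: queue=[G,E,C,D,B,F] q_used=0 → run G
t=20: queue=[G,E,C,D,B,F] q_used=1 → run G
t=21: queue=[E,C,D,B,F,G] q_used=0 → run E
t=22: queue=[C,D,B,F,G] q_used=0 → run C
t=23: queue=[C,D,B,F,G] q_used=1 → run C
t=24: queue=[D,B,F,G] q_used=0 → run D
t=25: queue=[D,B,F,G] q_used=1 → run D
t=26: queue=[B,F,G,D] q_used=0 → run B
t=27: queue=[B,F,G,D] q_used=1 → run B
t=28: queue=[F,G,D] q_used=0 → run F
t=29: queue=[F,G,D] q_used=1 → run F
t=30: queue=[G,D,F] q_used=0 → run G
t=31: queue=[G,D,F] q_used=1 → run G
t=32: queue=[D,F,G] q_used=0 → run D
t=33: queue=[D,F,G] q_used=1 → run D
t=34: queue=[F,G,D] q_used=0 → run F
t=35: queue=[F,G,D] q_used=1 → run F
t=36: queue=[G,D] q_used=0 → run G
t=37: queue=[D] q_used=0 → run D
t=38: (idle)
t=39: (idle)
t=40: (idle)
t=41: (idle)
t=42: (idle)
t=43: (idle)
t=44: (idle)

context switches = 20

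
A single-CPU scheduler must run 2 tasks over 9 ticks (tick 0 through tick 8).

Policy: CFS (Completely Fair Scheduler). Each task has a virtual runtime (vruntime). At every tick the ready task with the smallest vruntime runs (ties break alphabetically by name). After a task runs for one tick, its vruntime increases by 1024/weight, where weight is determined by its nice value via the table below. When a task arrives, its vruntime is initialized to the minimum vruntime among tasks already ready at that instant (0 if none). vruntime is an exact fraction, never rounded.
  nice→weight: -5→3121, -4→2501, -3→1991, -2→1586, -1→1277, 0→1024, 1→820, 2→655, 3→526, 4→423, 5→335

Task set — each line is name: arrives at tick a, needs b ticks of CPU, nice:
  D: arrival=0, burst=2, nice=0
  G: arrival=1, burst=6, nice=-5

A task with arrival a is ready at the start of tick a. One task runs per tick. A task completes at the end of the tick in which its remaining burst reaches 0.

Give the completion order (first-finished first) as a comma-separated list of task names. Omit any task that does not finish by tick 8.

completion order = D, G

t=0: vr[D=0] → run D
t=1: vr[D=1 G=1] → run D
t=2: vr[G=1] → run G
t=3: vr[G=4145/3121] → run G
t=4: vr[G=5169/3121] → run G
t=5: vr[G=6193/3121] → run G
t=6: vr[G=7217/3121] → run G
t=7: vr[G=8241/3121] → run G
t=8: (idle)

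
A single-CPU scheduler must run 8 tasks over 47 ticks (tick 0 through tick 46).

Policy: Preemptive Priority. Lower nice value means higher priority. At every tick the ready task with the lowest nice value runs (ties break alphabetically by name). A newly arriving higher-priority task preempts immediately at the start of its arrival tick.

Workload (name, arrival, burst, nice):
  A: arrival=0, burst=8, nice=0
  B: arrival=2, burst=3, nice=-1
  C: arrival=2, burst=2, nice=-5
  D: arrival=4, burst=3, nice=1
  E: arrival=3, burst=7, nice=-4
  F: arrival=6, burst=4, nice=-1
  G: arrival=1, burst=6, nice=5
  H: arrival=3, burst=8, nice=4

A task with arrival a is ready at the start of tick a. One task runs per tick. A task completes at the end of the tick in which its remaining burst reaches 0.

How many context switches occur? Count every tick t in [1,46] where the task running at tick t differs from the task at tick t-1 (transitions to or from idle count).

t=0: ready={A} → run A
t=1: ready={A,G} → run A
t=2: ready={A,B,C,G} → run C
t=3: ready={A,B,C,E,G,H} → run C
t=4: ready={A,B,D,E,G,H} → run E
t=5: ready={A,B,D,E,G,H} → run E
t=6: ready={A,B,D,E,F,G,H} → run E
t=7: ready={A,B,D,E,F,G,H} → run E
t=8: ready={A,B,D,E,F,G,H} → run E
t=9: ready={A,B,D,E,F,G,H} → run E
t=10: ready={A,B,D,E,F,G,H} → run E
t=11: ready={A,B,D,F,G,H} → run B
t=12: ready={A,B,D,F,G,H} → run B
t=13: ready={A,B,D,F,G,H} → run B
t=14: ready={A,D,F,G,H} → run F
t=15: ready={A,D,F,G,H} → run F
t=16: ready={A,D,F,G,H} → run F
t=17: ready={A,D,F,G,H} → run F
t=18: ready={A,D,G,H} → run A
t=19: ready={A,D,G,H} → run A
t=20: ready={A,D,G,H} → run A
t=21: ready={A,D,G,H} → run A
t=22: ready={A,D,G,H} → run A
t=23: ready={A,D,G,H} → run A
t=24: ready={D,G,H} → run D
t=25: ready={D,G,H} → run D
t=26: ready={D,G,H} → run D
t=27: ready={G,H} → run H
t=28: ready={G,H} → run H
t=29: ready={G,H} → run H
t=30: ready={G,H} → run H
t=31: ready={G,H} → run H
t=32: ready={G,H} → run H
t=33: ready={G,H} → run H
t=34: ready={G,H} → run H
t=35: ready={G} → run G
t=36: ready={G} → run G
t=37: ready={G} → run G
t=38: ready={G} → run G
t=39: ready={G} → run G
t=40: ready={G} → run G
t=41: (idle)
t=42: (idle)
t=43: (idle)
t=44: (idle)
t=45: (idle)
t=46: (idle)

context switches = 9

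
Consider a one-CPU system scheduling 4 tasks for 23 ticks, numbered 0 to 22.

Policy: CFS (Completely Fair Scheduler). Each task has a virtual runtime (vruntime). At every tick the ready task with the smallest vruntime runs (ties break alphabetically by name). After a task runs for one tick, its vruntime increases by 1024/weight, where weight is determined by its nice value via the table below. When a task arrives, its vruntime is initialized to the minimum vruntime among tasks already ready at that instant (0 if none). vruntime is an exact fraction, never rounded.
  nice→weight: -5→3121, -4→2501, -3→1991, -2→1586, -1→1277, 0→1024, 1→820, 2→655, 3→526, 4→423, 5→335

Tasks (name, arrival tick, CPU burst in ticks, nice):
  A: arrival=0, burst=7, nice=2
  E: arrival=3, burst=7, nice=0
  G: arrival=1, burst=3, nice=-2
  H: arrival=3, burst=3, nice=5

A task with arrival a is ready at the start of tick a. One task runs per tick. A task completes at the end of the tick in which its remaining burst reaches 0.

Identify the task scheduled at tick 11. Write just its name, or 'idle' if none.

running at tick 11 = E

t=0: vr[A=0] → run A
t=1: vr[A=1024/655 G=1024/655] → run A
t=2: vr[A=2048/655 G=1024/655] → run G
t=3: vr[A=2048/655 E=1147392/519415 G=1147392/519415 H=1147392/519415] → run E
t=4: vr[A=2048/655 E=1666807/519415 G=1147392/519415 H=1147392/519415] → run G
t=5: vr[A=2048/655 E=1666807/519415 G=1482752/519415 H=1147392/519415] → run H
t=6: vr[A=2048/655 E=1666807/519415 G=1482752/519415 H=183251456/34800805] → run G
t=7: vr[A=2048/655 E=1666807/519415 H=183251456/34800805] → run A
t=8: vr[A=3072/655 E=1666807/519415 H=183251456/34800805] → run E
t=9: vr[A=3072/655 E=2186222/519415 H=183251456/34800805] → run E
t=10: vr[A=3072/655 E=2705637/519415 H=183251456/34800805] → run A
t=11: vr[A=4096/655 E=2705637/519415 H=183251456/34800805] → run E
t=12: vr[A=4096/655 E=3225052/519415 H=183251456/34800805] → run H
t=13: vr[A=4096/655 E=3225052/519415 H=289627648/34800805] → run E
t=14: vr[A=4096/655 E=3744467/519415 H=289627648/34800805] → run A
t=15: vr[A=1024/131 E=3744467/519415 H=289627648/34800805] → run E
t=16: vr[A=1024/131 E=4263882/519415 H=289627648/34800805] → run A
t=17: vr[A=6144/655 E=4263882/519415 H=289627648/34800805] → run E
t=18: vr[A=6144/655 H=289627648/34800805] → run H
t=19: vr[A=6144/655] → run A
t=20: (idle)
t=21: (idle)
t=22: (idle)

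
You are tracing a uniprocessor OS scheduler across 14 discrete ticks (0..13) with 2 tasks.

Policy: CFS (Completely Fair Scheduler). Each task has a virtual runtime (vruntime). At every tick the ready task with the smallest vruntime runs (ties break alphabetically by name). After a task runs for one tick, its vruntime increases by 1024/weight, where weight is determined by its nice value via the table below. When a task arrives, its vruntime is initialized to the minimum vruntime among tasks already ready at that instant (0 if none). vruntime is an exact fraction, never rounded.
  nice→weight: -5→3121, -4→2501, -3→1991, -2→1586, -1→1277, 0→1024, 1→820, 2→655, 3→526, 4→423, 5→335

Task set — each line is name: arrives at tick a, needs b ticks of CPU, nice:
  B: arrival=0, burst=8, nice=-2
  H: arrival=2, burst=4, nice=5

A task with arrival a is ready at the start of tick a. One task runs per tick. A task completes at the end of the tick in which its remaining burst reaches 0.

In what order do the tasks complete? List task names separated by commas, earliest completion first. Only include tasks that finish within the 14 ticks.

t=0: vr[B=0] → run B
t=1: vr[B=512/793] → run B
t=2: vr[B=1024/793 H=1024/793] → run B
t=3: vr[B=1536/793 H=1024/793] → run H
t=4: vr[B=1536/793 H=1155072/265655] → run B
t=5: vr[B=2048/793 H=1155072/265655] → run B
t=6: vr[B=2560/793 H=1155072/265655] → run B
t=7: vr[B=3072/793 H=1155072/265655] → run B
t=8: vr[B=3584/793 H=1155072/265655] → run H
t=9: vr[B=3584/793 H=1967104/265655] → run B
t=10: vr[H=1967104/265655] → run H
t=11: vr[H=2779136/265655] → run H
t=12: (idle)
t=13: (idle)

completion order = B, H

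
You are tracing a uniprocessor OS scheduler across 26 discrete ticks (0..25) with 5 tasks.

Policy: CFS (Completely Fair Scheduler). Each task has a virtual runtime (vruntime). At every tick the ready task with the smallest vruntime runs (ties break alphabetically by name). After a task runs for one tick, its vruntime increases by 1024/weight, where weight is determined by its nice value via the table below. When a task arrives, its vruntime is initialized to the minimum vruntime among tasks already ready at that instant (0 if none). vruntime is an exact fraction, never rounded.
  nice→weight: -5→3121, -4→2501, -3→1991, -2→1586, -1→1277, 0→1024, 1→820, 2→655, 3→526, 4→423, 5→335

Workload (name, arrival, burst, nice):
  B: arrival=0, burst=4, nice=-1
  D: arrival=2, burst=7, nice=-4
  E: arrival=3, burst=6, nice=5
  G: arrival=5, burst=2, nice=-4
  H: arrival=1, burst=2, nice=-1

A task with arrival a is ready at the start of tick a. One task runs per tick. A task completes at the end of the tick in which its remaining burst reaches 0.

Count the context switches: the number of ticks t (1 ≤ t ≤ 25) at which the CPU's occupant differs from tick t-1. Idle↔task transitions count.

context switches = 14

t=0: vr[B=0] → run B
t=1: vr[B=1024/1277 H=1024/1277] → run B
t=2: vr[B=2048/1277 D=1024/1277 H=1024/1277] → run D
t=3: vr[B=2048/1277 D=3868672/3193777 E=1024/1277 H=1024/1277] → run E
t=4: vr[B=2048/1277 D=3868672/3193777 E=1650688/427795 H=1024/1277] → run H
t=5: vr[B=2048/1277 D=3868672/3193777 E=1650688/427795 G=3868672/3193777 H=2048/1277] → run D
t=6: vr[B=2048/1277 D=5176320/3193777 E=1650688/427795 G=3868672/3193777 H=2048/1277] → run G
t=7: vr[B=2048/1277 D=5176320/3193777 E=1650688/427795 G=5176320/3193777 H=2048/1277] → run B
t=8: vr[B=3072/1277 D=5176320/3193777 E=1650688/427795 G=5176320/3193777 H=2048/1277] → run H
t=9: vr[B=3072/1277 D=5176320/3193777 E=1650688/427795 G=5176320/3193777] → run D
t=10: vr[B=3072/1277 D=6483968/3193777 E=1650688/427795 G=5176320/3193777] → run G
t=11: vr[B=3072/1277 D=6483968/3193777 E=1650688/427795] → run D
t=12: vr[B=3072/1277 D=7791616/3193777 E=1650688/427795] → run B
t=13: vr[D=7791616/3193777 E=1650688/427795] → run D
t=14: vr[D=9099264/3193777 E=1650688/427795] → run D
t=15: vr[D=10406912/3193777 E=1650688/427795] → run D
t=16: vr[E=1650688/427795] → run E
t=17: vr[E=2958336/427795] → run E
t=18: vr[E=4265984/427795] → run E
t=19: vr[E=5573632/427795] → run E
t=20: vr[E=1376256/85559] → run E
t=21: (idle)
t=22: (idle)
t=23: (idle)
t=24: (idle)
t=25: (idle)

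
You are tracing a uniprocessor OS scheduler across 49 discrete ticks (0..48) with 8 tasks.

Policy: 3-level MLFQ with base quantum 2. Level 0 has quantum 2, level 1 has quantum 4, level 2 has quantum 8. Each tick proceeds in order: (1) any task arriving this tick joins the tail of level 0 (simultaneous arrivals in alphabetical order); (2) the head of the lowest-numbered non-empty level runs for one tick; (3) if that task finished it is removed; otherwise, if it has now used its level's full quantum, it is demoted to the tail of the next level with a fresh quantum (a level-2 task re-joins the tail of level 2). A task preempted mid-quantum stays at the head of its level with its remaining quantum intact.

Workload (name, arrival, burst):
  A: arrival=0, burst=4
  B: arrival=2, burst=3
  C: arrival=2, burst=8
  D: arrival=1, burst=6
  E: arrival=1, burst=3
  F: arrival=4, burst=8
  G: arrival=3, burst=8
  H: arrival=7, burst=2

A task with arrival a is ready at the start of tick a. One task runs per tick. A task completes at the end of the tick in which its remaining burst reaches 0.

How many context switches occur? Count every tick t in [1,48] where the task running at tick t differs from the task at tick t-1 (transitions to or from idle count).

t=0: L0/L1/L2 = A/-/- → run A
t=1: L0/L1/L2 = ADE/-/- → run A
t=2: L0/L1/L2 = DEBC/A/- → run D
t=3: L0/L1/L2 = DEBCG/A/- → run D
t=4: L0/L1/L2 = EBCGF/AD/- → run E
t=5: L0/L1/L2 = EBCGF/AD/- → run E
t=6: L0/L1/L2 = BCGF/ADE/- → run B
t=7: L0/L1/L2 = BCGFH/ADE/- → run B
t=8: L0/L1/L2 = CGFH/ADEB/- → run C
t=9: L0/L1/L2 = CGFH/ADEB/- → run C
t=10: L0/L1/L2 = GFH/ADEBC/- → run G
t=11: L0/L1/L2 = GFH/ADEBC/- → run G
t=12: L0/L1/L2 = FH/ADEBCG/- → run F
t=13: L0/L1/L2 = FH/ADEBCG/- → run F
t=14: L0/L1/L2 = H/ADEBCGF/- → run H
t=15: L0/L1/L2 = H/ADEBCGF/- → run H
t=16: L0/L1/L2 = -/ADEBCGF/- → run A
t=17: L0/L1/L2 = -/ADEBCGF/- → run A
t=18: L0/L1/L2 = -/DEBCGF/- → run D
t=19: L0/L1/L2 = -/DEBCGF/- → run D
t=20: L0/L1/L2 = -/DEBCGF/- → run D
t=21: L0/L1/L2 = -/DEBCGF/- → run D
t=22: L0/L1/L2 = -/EBCGF/- → run E
t=23: L0/L1/L2 = -/BCGF/- → run B
t=24: L0/L1/L2 = -/CGF/- → run C
t=25: L0/L1/L2 = -/CGF/- → run C
t=26: L0/L1/L2 = -/CGF/- → run C
t=27: L0/L1/L2 = -/CGF/- → run C
t=28: L0/L1/L2 = -/GF/C → run G
t=29: L0/L1/L2 = -/GF/C → run G
t=30: L0/L1/L2 = -/GF/C → run G
t=31: L0/L1/L2 = -/GF/C → run G
t=32: L0/L1/L2 = -/F/CG → run F
t=33: L0/L1/L2 = -/F/CG → run F
t=34: L0/L1/L2 = -/F/CG → run F
t=35: L0/L1/L2 = -/F/CG → run F
t=36: L0/L1/L2 = -/-/CGF → run C
t=37: L0/L1/L2 = -/-/CGF → run C
t=38: L0/L1/L2 = -/-/GF → run G
t=39: L0/L1/L2 = -/-/GF → run G
t=40: L0/L1/L2 = -/-/F → run F
t=41: L0/L1/L2 = -/-/F → run F
t=42: (idle)
t=43: (idle)
t=44: (idle)
t=45: (idle)
t=46: (idle)
t=47: (idle)
t=48: (idle)

context switches = 18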